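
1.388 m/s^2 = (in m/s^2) 1.388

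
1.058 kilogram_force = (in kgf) 1.058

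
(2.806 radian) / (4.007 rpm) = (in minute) 0.1115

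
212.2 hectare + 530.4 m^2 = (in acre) 524.5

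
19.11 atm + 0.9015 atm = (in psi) 294.1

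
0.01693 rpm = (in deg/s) 0.1016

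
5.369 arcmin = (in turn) 0.0002486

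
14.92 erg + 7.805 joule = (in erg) 7.805e+07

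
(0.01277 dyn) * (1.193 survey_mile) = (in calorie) 5.86e-05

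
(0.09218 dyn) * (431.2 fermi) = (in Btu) 3.767e-22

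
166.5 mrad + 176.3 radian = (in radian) 176.5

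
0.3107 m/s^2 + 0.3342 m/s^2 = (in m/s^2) 0.6449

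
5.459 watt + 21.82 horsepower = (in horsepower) 21.83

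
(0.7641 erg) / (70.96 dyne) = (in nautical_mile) 5.814e-08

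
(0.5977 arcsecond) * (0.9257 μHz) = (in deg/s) 1.537e-10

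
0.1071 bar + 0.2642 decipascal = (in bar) 0.1071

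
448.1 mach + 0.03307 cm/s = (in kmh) 5.493e+05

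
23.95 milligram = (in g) 0.02395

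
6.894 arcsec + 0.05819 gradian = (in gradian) 0.06032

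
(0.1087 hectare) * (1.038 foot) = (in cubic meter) 343.9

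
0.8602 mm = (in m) 0.0008602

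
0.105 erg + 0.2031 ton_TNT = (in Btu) 8.054e+05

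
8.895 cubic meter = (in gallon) 2350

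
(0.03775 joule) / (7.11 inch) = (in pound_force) 0.04699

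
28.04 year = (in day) 1.023e+04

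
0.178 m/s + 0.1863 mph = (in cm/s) 26.13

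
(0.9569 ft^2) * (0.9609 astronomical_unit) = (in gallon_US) 3.376e+12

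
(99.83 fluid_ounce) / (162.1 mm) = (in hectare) 1.821e-06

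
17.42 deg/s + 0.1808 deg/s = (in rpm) 2.933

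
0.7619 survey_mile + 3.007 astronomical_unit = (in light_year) 4.755e-05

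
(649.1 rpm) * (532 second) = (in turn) 5755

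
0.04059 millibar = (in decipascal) 40.59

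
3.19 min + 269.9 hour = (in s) 9.718e+05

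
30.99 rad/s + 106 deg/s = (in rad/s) 32.84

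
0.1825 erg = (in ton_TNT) 4.362e-18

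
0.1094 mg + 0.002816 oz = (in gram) 0.07994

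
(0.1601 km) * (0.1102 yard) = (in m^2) 16.13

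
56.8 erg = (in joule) 5.68e-06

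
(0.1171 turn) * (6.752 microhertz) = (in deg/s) 0.0002846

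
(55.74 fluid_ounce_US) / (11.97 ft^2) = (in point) 4.202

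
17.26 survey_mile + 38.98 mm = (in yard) 3.038e+04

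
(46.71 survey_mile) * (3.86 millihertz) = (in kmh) 1045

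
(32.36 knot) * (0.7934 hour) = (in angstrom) 4.755e+14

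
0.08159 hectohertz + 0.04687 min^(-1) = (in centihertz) 816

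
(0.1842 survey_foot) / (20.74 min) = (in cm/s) 0.004512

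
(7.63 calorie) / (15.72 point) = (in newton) 5757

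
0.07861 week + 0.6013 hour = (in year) 0.001576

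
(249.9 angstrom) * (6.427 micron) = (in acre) 3.969e-17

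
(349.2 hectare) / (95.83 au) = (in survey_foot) 7.992e-07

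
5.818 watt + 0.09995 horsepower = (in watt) 80.35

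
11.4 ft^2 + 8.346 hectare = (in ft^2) 8.984e+05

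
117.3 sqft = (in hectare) 0.00109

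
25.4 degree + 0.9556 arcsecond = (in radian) 0.4433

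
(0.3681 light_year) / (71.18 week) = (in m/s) 8.089e+07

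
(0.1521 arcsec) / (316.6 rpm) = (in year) 7.053e-16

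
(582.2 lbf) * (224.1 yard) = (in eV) 3.312e+24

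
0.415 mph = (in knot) 0.3606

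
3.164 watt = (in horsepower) 0.004243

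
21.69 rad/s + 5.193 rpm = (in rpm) 212.3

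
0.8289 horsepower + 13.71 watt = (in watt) 631.8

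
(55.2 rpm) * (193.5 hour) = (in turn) 6.409e+05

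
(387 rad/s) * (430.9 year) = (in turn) 8.37e+11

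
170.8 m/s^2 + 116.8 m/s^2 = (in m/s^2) 287.6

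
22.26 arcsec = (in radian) 0.0001079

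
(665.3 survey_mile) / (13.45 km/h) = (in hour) 79.61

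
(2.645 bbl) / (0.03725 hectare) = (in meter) 0.001129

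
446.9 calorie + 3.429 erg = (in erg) 1.87e+10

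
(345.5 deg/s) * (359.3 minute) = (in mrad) 1.3e+08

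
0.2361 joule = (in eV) 1.474e+18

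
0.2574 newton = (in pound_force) 0.05787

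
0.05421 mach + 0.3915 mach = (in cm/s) 1.518e+04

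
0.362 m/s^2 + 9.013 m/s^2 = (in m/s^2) 9.375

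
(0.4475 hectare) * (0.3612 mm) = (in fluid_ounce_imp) 5.689e+04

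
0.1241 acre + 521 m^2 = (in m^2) 1023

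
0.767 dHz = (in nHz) 7.67e+07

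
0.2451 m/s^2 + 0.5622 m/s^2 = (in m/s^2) 0.8073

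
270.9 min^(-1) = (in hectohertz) 0.04515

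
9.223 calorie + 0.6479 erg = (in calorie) 9.223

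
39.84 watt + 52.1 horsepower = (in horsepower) 52.15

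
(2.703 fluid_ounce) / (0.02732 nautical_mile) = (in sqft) 1.701e-05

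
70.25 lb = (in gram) 3.186e+04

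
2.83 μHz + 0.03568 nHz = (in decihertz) 2.83e-05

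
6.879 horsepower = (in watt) 5130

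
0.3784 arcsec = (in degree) 0.0001051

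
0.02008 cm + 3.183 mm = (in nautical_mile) 1.827e-06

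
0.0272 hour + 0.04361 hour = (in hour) 0.07081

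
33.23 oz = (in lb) 2.077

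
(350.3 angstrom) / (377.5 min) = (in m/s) 1.547e-12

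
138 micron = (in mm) 0.138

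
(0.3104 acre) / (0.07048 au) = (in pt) 0.0003377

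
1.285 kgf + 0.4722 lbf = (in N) 14.7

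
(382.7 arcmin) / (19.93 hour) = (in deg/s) 8.89e-05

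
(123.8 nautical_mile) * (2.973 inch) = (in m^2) 1.731e+04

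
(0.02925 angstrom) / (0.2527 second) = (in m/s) 1.157e-11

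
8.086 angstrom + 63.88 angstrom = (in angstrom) 71.97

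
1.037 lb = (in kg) 0.4704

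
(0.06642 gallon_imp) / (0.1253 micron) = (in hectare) 0.241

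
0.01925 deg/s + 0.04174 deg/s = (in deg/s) 0.06099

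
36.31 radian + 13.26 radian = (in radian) 49.57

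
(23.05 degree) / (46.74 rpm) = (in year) 2.606e-09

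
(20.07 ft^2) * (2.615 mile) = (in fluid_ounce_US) 2.653e+08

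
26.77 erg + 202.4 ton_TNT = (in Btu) 8.027e+08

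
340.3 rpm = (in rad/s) 35.64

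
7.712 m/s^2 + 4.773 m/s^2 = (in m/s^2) 12.48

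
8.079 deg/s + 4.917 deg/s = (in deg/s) 13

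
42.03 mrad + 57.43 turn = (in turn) 57.44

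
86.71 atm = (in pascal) 8.786e+06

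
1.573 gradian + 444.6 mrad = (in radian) 0.4693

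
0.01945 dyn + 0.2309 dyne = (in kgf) 2.553e-07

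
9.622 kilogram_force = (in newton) 94.36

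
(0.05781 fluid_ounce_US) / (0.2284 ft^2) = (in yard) 8.811e-05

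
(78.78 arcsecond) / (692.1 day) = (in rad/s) 6.387e-12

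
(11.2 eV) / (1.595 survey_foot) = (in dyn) 3.691e-13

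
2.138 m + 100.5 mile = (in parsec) 5.242e-12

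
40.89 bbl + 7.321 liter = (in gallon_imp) 1432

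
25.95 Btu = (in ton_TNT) 6.544e-06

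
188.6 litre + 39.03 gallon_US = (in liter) 336.3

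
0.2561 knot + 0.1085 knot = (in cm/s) 18.76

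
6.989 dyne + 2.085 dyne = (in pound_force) 2.04e-05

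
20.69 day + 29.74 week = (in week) 32.7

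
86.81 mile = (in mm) 1.397e+08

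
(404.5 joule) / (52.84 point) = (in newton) 2.17e+04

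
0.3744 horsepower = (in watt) 279.2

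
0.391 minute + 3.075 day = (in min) 4428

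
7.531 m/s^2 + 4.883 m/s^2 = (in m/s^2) 12.41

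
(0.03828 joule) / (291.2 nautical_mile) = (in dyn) 0.007098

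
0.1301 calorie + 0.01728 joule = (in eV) 3.505e+18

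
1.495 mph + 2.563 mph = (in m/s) 1.814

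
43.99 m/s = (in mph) 98.4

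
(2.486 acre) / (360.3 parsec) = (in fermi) 0.9049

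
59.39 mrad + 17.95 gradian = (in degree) 19.56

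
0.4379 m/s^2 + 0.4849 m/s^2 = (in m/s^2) 0.9228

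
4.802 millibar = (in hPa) 4.802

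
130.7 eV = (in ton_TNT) 5.005e-27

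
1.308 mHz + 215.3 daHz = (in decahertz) 215.3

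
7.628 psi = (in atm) 0.5191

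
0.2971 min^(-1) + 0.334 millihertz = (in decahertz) 0.0005286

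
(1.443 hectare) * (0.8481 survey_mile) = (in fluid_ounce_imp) 6.932e+11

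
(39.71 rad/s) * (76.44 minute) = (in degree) 1.044e+07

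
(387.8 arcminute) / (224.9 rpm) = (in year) 1.519e-10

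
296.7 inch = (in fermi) 7.536e+15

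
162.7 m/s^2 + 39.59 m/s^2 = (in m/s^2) 202.3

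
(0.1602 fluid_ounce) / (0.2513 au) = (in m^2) 1.26e-16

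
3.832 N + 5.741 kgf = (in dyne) 6.013e+06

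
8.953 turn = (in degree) 3223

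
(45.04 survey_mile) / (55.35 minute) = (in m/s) 21.83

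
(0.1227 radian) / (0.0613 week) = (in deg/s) 0.0001896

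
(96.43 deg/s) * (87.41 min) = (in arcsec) 1.821e+09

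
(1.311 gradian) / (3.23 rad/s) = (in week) 1.054e-08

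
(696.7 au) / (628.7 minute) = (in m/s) 2.763e+09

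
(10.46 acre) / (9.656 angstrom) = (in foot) 1.438e+14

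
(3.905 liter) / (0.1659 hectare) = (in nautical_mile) 1.271e-09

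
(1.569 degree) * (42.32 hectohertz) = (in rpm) 1107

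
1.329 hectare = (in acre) 3.284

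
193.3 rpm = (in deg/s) 1160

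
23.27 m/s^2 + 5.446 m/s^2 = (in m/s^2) 28.72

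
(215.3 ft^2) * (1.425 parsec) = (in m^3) 8.795e+17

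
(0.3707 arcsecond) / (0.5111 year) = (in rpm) 1.065e-12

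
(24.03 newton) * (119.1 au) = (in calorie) 1.023e+14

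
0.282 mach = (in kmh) 345.7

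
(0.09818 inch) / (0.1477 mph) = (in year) 1.198e-09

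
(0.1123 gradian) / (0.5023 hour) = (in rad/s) 9.755e-07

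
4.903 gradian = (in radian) 0.07702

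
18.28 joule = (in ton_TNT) 4.369e-09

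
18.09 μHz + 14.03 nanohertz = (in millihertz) 0.0181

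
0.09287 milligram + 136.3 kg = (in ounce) 4808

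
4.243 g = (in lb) 0.009354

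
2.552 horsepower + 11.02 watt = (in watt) 1914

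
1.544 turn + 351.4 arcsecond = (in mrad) 9703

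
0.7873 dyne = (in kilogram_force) 8.028e-07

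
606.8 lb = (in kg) 275.2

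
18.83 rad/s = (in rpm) 179.8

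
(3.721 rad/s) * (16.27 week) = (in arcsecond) 7.552e+12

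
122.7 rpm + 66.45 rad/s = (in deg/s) 4544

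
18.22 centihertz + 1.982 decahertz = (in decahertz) 2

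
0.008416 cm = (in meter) 8.416e-05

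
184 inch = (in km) 0.004674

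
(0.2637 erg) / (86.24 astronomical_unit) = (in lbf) 4.595e-22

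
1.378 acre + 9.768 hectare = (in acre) 25.52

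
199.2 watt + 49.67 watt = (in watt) 248.9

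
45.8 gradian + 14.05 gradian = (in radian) 0.9401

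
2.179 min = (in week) 0.0002162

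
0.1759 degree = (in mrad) 3.07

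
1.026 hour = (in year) 0.0001171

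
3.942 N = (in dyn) 3.942e+05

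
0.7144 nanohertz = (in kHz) 7.144e-13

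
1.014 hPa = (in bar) 0.001014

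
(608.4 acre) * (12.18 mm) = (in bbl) 1.886e+05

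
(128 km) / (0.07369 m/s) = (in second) 1.737e+06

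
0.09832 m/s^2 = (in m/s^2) 0.09832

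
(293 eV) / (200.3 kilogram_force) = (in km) 2.39e-23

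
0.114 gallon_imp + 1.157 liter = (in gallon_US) 0.4426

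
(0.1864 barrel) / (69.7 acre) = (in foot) 3.447e-07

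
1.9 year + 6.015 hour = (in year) 1.901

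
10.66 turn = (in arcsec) 1.382e+07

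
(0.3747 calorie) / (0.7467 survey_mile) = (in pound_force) 0.0002933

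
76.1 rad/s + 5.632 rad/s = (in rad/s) 81.73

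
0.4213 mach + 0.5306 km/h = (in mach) 0.4217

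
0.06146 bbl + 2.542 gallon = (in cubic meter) 0.01939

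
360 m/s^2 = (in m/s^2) 360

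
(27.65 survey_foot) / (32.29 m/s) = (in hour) 7.25e-05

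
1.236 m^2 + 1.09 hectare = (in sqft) 1.173e+05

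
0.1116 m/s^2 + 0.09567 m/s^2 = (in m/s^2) 0.2073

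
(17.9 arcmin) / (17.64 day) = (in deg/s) 1.957e-07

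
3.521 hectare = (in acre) 8.701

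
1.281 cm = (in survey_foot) 0.04203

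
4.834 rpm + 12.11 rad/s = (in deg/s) 722.9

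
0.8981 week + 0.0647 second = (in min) 9053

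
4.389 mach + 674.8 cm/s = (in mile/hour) 3358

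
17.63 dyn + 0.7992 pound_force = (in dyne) 3.555e+05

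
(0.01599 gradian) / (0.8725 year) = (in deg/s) 5.23e-10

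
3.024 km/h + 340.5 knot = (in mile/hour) 393.7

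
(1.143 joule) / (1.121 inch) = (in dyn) 4.014e+06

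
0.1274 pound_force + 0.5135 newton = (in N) 1.08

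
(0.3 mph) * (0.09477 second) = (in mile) 7.897e-06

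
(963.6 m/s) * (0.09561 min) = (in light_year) 5.843e-13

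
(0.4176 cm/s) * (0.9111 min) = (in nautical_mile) 0.0001233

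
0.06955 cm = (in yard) 0.0007606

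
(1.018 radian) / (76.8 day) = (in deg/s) 8.79e-06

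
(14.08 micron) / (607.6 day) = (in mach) 7.877e-16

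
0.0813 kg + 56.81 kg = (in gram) 5.689e+04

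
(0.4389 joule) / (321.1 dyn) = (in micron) 1.367e+08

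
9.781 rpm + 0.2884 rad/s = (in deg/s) 75.21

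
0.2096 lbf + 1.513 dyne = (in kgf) 0.09507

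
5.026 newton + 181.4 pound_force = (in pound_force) 182.5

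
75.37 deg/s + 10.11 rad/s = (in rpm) 109.1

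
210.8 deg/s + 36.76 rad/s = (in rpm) 386.2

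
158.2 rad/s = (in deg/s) 9064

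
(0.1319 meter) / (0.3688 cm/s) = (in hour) 0.009935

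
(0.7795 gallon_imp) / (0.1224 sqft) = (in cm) 31.16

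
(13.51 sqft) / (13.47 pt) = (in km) 0.2641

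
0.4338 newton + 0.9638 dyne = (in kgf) 0.04424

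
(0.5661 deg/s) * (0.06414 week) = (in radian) 383.3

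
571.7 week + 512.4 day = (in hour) 1.083e+05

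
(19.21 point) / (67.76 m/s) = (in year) 3.171e-12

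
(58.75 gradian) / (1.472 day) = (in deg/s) 0.0004157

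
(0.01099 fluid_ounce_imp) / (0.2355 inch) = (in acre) 1.29e-08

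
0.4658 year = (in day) 170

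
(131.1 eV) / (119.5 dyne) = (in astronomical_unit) 1.175e-25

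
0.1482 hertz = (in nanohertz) 1.482e+08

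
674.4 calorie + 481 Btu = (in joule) 5.103e+05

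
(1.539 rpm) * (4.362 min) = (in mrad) 4.218e+04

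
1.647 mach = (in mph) 1254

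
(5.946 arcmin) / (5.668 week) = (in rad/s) 5.046e-10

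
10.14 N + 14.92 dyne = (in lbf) 2.28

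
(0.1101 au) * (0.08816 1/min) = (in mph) 5.414e+07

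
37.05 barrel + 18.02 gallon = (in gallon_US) 1574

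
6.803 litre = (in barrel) 0.04279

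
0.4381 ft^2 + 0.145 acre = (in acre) 0.145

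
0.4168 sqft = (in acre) 9.568e-06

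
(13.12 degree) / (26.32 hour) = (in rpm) 2.308e-05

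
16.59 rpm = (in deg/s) 99.54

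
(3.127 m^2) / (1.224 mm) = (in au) 1.708e-08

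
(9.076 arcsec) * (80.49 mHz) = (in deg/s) 0.0002029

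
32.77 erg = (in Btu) 3.106e-09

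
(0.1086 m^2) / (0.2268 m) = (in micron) 4.788e+05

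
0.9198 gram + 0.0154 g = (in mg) 935.2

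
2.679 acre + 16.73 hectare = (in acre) 44.02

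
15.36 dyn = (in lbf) 3.453e-05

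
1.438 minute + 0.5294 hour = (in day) 0.02306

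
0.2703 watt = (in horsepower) 0.0003625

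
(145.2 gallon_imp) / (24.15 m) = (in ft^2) 0.2942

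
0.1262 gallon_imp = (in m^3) 0.0005737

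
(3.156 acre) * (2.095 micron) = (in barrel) 0.1683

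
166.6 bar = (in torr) 1.25e+05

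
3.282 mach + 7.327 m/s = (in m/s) 1125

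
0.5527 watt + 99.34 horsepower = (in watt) 7.408e+04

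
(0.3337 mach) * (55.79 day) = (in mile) 3.403e+05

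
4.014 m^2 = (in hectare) 0.0004014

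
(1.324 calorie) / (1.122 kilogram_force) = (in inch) 19.82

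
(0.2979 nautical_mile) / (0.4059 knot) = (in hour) 0.7339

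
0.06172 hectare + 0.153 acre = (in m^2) 1236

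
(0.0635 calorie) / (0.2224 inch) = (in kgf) 4.796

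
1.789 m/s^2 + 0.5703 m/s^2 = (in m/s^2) 2.359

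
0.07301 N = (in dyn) 7301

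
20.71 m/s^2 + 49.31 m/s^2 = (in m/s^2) 70.02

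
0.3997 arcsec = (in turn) 3.084e-07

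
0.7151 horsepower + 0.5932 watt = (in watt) 533.8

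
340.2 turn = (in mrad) 2.138e+06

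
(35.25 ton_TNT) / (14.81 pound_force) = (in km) 2.239e+06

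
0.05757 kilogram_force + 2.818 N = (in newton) 3.383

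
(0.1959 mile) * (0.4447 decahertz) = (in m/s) 1402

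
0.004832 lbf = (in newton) 0.02149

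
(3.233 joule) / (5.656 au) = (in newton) 3.821e-12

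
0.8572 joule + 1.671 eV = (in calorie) 0.2049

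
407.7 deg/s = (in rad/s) 7.116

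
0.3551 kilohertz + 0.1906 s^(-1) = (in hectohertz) 3.553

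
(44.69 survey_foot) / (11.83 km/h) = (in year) 1.314e-07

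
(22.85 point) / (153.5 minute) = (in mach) 2.57e-09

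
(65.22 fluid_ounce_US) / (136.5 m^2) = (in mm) 0.01413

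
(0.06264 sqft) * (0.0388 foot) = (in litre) 0.06882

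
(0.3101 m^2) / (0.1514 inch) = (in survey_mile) 0.05011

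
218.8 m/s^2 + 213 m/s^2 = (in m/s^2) 431.8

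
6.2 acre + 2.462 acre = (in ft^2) 3.773e+05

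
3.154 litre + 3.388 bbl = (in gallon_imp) 119.2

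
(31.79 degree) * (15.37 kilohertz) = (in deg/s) 4.886e+05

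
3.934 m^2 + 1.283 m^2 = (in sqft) 56.16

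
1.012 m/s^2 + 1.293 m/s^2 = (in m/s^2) 2.305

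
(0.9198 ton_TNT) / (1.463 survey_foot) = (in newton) 8.63e+09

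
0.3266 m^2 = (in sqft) 3.515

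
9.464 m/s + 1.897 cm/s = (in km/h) 34.14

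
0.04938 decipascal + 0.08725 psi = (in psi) 0.08725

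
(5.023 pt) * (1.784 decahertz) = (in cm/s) 3.161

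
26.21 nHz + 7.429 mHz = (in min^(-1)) 0.4457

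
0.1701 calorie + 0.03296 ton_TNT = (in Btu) 1.307e+05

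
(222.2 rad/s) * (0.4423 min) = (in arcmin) 2.027e+07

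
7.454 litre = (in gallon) 1.969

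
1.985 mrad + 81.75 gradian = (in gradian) 81.88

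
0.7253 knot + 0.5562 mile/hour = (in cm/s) 62.18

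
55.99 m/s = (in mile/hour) 125.2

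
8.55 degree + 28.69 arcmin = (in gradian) 10.03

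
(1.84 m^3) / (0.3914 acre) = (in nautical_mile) 6.272e-07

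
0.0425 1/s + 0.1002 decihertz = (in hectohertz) 0.0005252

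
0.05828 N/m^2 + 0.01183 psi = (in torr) 0.6122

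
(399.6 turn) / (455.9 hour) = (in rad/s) 0.00153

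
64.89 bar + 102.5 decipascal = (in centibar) 6489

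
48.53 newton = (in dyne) 4.853e+06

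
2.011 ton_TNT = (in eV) 5.252e+28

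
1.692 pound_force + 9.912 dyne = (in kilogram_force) 0.7675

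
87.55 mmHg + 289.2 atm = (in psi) 4252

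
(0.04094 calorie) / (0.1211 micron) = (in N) 1.414e+06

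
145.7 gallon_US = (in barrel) 3.469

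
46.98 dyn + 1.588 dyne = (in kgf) 4.953e-05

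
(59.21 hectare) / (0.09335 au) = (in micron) 42.4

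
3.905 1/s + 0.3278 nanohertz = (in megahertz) 3.905e-06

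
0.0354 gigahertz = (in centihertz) 3.54e+09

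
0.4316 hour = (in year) 4.927e-05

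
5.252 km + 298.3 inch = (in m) 5260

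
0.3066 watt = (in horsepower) 0.0004112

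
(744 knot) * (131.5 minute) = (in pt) 8.56e+09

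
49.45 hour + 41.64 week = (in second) 2.536e+07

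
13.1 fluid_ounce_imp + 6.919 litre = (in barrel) 0.04586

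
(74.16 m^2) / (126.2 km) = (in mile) 3.651e-07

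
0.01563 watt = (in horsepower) 2.096e-05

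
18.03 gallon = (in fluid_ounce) 2308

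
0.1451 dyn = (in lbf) 3.262e-07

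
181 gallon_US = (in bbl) 4.31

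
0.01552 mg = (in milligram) 0.01552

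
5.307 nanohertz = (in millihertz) 5.307e-06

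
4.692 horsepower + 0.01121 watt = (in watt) 3499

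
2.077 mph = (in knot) 1.805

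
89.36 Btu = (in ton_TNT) 2.253e-05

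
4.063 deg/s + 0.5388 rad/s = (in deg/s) 34.93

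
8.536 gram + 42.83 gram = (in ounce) 1.812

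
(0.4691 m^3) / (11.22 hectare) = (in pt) 0.01185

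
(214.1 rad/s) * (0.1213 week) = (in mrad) 1.571e+10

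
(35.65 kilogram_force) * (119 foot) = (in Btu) 12.02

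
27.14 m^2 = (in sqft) 292.1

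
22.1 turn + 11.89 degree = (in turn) 22.13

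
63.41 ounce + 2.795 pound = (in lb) 6.758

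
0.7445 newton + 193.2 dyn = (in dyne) 7.464e+04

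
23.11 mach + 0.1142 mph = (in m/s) 7869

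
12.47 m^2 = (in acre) 0.003081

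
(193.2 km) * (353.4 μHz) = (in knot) 132.7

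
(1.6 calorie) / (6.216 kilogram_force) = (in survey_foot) 0.3603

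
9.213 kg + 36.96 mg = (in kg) 9.213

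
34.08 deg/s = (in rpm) 5.68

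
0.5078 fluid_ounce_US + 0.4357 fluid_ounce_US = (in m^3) 2.79e-05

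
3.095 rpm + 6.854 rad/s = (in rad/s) 7.178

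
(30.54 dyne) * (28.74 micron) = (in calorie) 2.098e-09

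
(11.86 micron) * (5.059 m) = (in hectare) 6e-09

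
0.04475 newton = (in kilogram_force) 0.004563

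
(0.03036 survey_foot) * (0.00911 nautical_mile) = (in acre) 3.858e-05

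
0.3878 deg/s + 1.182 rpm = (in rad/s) 0.1305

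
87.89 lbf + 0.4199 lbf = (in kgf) 40.06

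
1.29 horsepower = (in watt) 962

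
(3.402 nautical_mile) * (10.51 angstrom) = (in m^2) 6.622e-06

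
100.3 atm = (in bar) 101.6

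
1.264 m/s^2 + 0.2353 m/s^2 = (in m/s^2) 1.499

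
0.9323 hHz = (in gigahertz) 9.323e-08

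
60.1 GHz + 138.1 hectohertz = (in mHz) 6.01e+13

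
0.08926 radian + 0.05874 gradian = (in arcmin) 310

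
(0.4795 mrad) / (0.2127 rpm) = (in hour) 5.98e-06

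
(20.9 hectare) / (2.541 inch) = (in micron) 3.238e+12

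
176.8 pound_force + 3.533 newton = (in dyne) 7.9e+07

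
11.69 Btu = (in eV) 7.698e+22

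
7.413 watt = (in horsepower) 0.009941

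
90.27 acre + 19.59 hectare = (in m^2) 5.612e+05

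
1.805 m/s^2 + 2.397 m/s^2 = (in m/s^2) 4.202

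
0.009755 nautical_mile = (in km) 0.01807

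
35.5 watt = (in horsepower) 0.04761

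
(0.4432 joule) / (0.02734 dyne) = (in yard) 1.773e+06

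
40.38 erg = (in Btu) 3.827e-09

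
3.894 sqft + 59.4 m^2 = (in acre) 0.01477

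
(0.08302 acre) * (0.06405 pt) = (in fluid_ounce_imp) 267.2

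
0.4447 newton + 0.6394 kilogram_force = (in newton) 6.715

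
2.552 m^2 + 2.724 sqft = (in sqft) 30.19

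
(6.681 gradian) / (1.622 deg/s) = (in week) 6.129e-06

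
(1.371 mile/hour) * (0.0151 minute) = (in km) 0.0005553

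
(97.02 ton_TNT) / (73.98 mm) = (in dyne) 5.487e+17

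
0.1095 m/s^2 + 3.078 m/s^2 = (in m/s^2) 3.188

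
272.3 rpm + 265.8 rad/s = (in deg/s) 1.686e+04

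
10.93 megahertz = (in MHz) 10.93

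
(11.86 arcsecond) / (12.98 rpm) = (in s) 4.23e-05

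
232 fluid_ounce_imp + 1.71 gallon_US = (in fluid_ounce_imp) 459.8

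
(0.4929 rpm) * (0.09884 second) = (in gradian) 0.3248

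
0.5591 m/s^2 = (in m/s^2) 0.5591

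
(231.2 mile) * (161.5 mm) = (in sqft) 6.468e+05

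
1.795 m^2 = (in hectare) 0.0001795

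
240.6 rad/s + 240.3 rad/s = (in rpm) 4592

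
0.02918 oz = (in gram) 0.8272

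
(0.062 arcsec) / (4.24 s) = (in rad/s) 7.089e-08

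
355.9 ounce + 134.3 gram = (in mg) 1.022e+07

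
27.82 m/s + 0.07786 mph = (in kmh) 100.3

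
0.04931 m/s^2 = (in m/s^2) 0.04931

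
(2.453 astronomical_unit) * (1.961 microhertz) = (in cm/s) 7.196e+07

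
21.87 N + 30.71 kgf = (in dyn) 3.23e+07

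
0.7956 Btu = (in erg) 8.394e+09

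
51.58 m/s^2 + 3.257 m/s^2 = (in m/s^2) 54.84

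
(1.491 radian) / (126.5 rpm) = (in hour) 3.126e-05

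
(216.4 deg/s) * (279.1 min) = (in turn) 1.007e+04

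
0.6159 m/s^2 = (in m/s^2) 0.6159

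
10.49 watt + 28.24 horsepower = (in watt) 2.107e+04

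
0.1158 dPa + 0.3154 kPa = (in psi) 0.04575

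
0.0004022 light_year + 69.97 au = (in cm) 1.427e+15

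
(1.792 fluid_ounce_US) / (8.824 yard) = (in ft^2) 7.07e-05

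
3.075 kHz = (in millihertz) 3.075e+06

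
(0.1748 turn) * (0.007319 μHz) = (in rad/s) 8.038e-09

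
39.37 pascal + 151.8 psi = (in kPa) 1047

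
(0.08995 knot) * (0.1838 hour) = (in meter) 30.62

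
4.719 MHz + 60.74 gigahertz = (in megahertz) 6.074e+04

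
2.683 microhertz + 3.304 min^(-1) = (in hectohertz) 0.0005507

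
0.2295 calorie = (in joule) 0.9602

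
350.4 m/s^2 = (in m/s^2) 350.4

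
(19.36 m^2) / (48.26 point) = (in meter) 1137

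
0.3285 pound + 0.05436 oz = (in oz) 5.31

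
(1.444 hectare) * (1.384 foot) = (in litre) 6.091e+06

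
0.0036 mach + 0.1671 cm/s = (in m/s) 1.227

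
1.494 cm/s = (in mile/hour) 0.03342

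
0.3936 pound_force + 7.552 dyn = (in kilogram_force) 0.1785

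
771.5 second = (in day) 0.008929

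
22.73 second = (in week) 3.758e-05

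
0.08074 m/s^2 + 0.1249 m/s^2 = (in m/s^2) 0.2056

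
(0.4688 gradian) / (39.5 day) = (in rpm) 2.06e-08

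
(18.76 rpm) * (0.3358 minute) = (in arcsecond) 8.164e+06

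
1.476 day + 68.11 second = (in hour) 35.44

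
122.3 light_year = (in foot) 3.796e+18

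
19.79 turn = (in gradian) 7916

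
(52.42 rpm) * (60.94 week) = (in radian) 2.023e+08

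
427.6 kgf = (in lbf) 942.7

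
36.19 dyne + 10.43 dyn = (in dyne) 46.62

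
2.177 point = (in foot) 0.00252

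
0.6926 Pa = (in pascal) 0.6926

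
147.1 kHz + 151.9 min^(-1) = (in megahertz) 0.1471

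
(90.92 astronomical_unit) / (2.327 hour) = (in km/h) 5.845e+09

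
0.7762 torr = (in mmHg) 0.7762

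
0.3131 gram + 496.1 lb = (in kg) 225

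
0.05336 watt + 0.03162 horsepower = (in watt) 23.63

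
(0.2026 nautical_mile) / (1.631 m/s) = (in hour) 0.0639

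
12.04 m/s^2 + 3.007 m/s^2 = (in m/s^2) 15.05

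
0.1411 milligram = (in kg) 1.411e-07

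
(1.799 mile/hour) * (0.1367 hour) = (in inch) 1.558e+04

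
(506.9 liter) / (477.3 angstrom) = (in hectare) 1062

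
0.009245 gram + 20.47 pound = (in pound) 20.47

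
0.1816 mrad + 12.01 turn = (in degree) 4324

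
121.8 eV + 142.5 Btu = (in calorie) 3.593e+04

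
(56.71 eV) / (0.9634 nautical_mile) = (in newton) 5.092e-21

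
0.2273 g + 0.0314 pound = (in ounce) 0.5104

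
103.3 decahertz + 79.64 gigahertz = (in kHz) 7.964e+07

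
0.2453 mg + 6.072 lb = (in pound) 6.072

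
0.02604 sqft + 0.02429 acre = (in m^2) 98.3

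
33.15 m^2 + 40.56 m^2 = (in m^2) 73.71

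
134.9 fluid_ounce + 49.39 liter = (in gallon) 14.1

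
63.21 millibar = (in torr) 47.41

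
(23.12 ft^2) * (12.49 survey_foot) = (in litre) 8177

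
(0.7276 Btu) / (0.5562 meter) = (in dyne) 1.38e+08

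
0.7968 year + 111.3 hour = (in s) 2.553e+07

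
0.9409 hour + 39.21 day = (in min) 5.652e+04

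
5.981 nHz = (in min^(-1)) 3.589e-07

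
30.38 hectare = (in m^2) 3.038e+05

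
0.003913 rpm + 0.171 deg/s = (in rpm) 0.03241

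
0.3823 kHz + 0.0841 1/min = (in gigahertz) 3.823e-07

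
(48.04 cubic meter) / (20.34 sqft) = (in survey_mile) 0.0158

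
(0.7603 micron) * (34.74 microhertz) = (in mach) 7.757e-14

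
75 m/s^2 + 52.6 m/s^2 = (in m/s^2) 127.6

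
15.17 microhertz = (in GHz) 1.517e-14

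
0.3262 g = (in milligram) 326.2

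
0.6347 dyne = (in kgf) 6.472e-07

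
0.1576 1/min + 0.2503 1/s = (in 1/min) 15.18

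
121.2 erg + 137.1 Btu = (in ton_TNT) 3.457e-05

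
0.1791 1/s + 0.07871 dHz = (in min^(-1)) 11.22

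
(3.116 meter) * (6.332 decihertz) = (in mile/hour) 4.414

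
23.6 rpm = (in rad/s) 2.471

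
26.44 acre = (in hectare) 10.7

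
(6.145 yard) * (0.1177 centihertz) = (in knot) 0.01286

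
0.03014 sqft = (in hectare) 2.8e-07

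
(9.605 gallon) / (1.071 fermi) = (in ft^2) 3.654e+14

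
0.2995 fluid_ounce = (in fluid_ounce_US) 0.2995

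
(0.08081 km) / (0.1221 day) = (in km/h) 0.02758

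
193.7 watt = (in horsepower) 0.2598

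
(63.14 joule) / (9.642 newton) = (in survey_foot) 21.48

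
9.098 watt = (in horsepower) 0.0122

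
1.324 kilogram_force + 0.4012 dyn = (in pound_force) 2.919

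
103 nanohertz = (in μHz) 0.103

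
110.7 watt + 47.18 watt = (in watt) 157.9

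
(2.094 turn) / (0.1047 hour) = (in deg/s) 2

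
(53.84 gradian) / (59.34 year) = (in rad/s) 4.519e-10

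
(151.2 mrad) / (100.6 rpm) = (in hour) 3.987e-06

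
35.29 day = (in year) 0.09668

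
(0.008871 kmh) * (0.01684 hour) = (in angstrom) 1.494e+09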